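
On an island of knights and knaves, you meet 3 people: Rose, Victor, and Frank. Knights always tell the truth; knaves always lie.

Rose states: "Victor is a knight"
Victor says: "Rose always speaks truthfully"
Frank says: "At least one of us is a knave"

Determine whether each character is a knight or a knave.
Rose is a knave.
Victor is a knave.
Frank is a knight.

Verification:
- Rose (knave) says "Victor is a knight" - this is FALSE (a lie) because Victor is a knave.
- Victor (knave) says "Rose always speaks truthfully" - this is FALSE (a lie) because Rose is a knave.
- Frank (knight) says "At least one of us is a knave" - this is TRUE because Rose and Victor are knaves.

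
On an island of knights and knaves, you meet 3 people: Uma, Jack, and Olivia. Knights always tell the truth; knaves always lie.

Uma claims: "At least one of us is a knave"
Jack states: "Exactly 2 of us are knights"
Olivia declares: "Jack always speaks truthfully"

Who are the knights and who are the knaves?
Uma is a knight.
Jack is a knave.
Olivia is a knave.

Verification:
- Uma (knight) says "At least one of us is a knave" - this is TRUE because Jack and Olivia are knaves.
- Jack (knave) says "Exactly 2 of us are knights" - this is FALSE (a lie) because there are 1 knights.
- Olivia (knave) says "Jack always speaks truthfully" - this is FALSE (a lie) because Jack is a knave.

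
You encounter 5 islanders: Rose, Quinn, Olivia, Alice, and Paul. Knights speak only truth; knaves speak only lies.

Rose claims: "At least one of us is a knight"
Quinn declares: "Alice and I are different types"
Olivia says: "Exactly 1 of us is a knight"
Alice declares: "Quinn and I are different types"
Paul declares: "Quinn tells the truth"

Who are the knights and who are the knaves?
Rose is a knave.
Quinn is a knave.
Olivia is a knave.
Alice is a knave.
Paul is a knave.

Verification:
- Rose (knave) says "At least one of us is a knight" - this is FALSE (a lie) because no one is a knight.
- Quinn (knave) says "Alice and I are different types" - this is FALSE (a lie) because Quinn is a knave and Alice is a knave.
- Olivia (knave) says "Exactly 1 of us is a knight" - this is FALSE (a lie) because there are 0 knights.
- Alice (knave) says "Quinn and I are different types" - this is FALSE (a lie) because Alice is a knave and Quinn is a knave.
- Paul (knave) says "Quinn tells the truth" - this is FALSE (a lie) because Quinn is a knave.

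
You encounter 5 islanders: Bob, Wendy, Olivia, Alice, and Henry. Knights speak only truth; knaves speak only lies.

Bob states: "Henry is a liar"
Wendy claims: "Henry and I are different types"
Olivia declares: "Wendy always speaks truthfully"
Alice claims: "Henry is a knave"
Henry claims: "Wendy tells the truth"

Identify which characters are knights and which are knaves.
Bob is a knight.
Wendy is a knave.
Olivia is a knave.
Alice is a knight.
Henry is a knave.

Verification:
- Bob (knight) says "Henry is a liar" - this is TRUE because Henry is a knave.
- Wendy (knave) says "Henry and I are different types" - this is FALSE (a lie) because Wendy is a knave and Henry is a knave.
- Olivia (knave) says "Wendy always speaks truthfully" - this is FALSE (a lie) because Wendy is a knave.
- Alice (knight) says "Henry is a knave" - this is TRUE because Henry is a knave.
- Henry (knave) says "Wendy tells the truth" - this is FALSE (a lie) because Wendy is a knave.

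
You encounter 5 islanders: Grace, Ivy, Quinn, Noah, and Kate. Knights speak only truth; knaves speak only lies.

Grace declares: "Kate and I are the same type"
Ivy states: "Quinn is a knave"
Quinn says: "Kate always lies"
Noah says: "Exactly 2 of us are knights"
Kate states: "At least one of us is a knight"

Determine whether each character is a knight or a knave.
Grace is a knight.
Ivy is a knight.
Quinn is a knave.
Noah is a knave.
Kate is a knight.

Verification:
- Grace (knight) says "Kate and I are the same type" - this is TRUE because Grace is a knight and Kate is a knight.
- Ivy (knight) says "Quinn is a knave" - this is TRUE because Quinn is a knave.
- Quinn (knave) says "Kate always lies" - this is FALSE (a lie) because Kate is a knight.
- Noah (knave) says "Exactly 2 of us are knights" - this is FALSE (a lie) because there are 3 knights.
- Kate (knight) says "At least one of us is a knight" - this is TRUE because Grace, Ivy, and Kate are knights.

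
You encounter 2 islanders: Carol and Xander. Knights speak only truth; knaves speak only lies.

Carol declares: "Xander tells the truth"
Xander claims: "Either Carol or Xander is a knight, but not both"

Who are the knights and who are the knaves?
Carol is a knave.
Xander is a knave.

Verification:
- Carol (knave) says "Xander tells the truth" - this is FALSE (a lie) because Xander is a knave.
- Xander (knave) says "Either Carol or Xander is a knight, but not both" - this is FALSE (a lie) because Carol is a knave and Xander is a knave.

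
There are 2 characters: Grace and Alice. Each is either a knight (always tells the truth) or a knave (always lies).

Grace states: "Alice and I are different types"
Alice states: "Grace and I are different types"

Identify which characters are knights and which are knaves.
Grace is a knave.
Alice is a knave.

Verification:
- Grace (knave) says "Alice and I are different types" - this is FALSE (a lie) because Grace is a knave and Alice is a knave.
- Alice (knave) says "Grace and I are different types" - this is FALSE (a lie) because Alice is a knave and Grace is a knave.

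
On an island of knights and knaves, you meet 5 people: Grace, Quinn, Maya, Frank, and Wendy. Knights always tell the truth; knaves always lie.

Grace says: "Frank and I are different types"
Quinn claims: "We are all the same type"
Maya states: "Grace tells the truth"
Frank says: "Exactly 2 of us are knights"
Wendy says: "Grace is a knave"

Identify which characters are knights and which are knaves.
Grace is a knave.
Quinn is a knave.
Maya is a knave.
Frank is a knave.
Wendy is a knight.

Verification:
- Grace (knave) says "Frank and I are different types" - this is FALSE (a lie) because Grace is a knave and Frank is a knave.
- Quinn (knave) says "We are all the same type" - this is FALSE (a lie) because Wendy is a knight and Grace, Quinn, Maya, and Frank are knaves.
- Maya (knave) says "Grace tells the truth" - this is FALSE (a lie) because Grace is a knave.
- Frank (knave) says "Exactly 2 of us are knights" - this is FALSE (a lie) because there are 1 knights.
- Wendy (knight) says "Grace is a knave" - this is TRUE because Grace is a knave.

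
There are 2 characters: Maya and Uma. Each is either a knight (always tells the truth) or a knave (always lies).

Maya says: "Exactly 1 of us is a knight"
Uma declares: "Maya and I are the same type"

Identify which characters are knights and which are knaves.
Maya is a knight.
Uma is a knave.

Verification:
- Maya (knight) says "Exactly 1 of us is a knight" - this is TRUE because there are 1 knights.
- Uma (knave) says "Maya and I are the same type" - this is FALSE (a lie) because Uma is a knave and Maya is a knight.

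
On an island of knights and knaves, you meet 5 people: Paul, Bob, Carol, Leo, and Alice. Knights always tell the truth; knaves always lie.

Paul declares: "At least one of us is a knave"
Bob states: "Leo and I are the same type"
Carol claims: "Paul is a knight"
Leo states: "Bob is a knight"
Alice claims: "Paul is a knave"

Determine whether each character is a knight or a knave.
Paul is a knight.
Bob is a knight.
Carol is a knight.
Leo is a knight.
Alice is a knave.

Verification:
- Paul (knight) says "At least one of us is a knave" - this is TRUE because Alice is a knave.
- Bob (knight) says "Leo and I are the same type" - this is TRUE because Bob is a knight and Leo is a knight.
- Carol (knight) says "Paul is a knight" - this is TRUE because Paul is a knight.
- Leo (knight) says "Bob is a knight" - this is TRUE because Bob is a knight.
- Alice (knave) says "Paul is a knave" - this is FALSE (a lie) because Paul is a knight.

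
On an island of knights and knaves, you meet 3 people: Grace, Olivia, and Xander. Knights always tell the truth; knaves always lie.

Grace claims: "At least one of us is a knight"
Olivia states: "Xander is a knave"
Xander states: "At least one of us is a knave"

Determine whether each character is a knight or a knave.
Grace is a knight.
Olivia is a knave.
Xander is a knight.

Verification:
- Grace (knight) says "At least one of us is a knight" - this is TRUE because Grace and Xander are knights.
- Olivia (knave) says "Xander is a knave" - this is FALSE (a lie) because Xander is a knight.
- Xander (knight) says "At least one of us is a knave" - this is TRUE because Olivia is a knave.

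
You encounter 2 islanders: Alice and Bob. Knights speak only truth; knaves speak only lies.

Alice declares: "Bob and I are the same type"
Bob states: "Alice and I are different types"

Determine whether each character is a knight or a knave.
Alice is a knave.
Bob is a knight.

Verification:
- Alice (knave) says "Bob and I are the same type" - this is FALSE (a lie) because Alice is a knave and Bob is a knight.
- Bob (knight) says "Alice and I are different types" - this is TRUE because Bob is a knight and Alice is a knave.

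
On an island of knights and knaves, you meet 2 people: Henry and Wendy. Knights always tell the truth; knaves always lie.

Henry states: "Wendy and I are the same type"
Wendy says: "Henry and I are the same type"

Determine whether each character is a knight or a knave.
Henry is a knight.
Wendy is a knight.

Verification:
- Henry (knight) says "Wendy and I are the same type" - this is TRUE because Henry is a knight and Wendy is a knight.
- Wendy (knight) says "Henry and I are the same type" - this is TRUE because Wendy is a knight and Henry is a knight.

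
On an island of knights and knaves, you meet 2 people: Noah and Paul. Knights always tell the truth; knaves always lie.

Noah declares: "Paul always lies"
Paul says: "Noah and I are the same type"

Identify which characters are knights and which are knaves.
Noah is a knight.
Paul is a knave.

Verification:
- Noah (knight) says "Paul always lies" - this is TRUE because Paul is a knave.
- Paul (knave) says "Noah and I are the same type" - this is FALSE (a lie) because Paul is a knave and Noah is a knight.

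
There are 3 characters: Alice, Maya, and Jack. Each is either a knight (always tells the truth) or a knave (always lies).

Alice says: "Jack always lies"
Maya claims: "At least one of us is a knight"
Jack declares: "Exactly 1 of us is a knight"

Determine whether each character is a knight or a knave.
Alice is a knight.
Maya is a knight.
Jack is a knave.

Verification:
- Alice (knight) says "Jack always lies" - this is TRUE because Jack is a knave.
- Maya (knight) says "At least one of us is a knight" - this is TRUE because Alice and Maya are knights.
- Jack (knave) says "Exactly 1 of us is a knight" - this is FALSE (a lie) because there are 2 knights.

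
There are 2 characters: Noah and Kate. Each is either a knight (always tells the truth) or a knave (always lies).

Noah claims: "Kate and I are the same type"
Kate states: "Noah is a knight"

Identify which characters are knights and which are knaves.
Noah is a knight.
Kate is a knight.

Verification:
- Noah (knight) says "Kate and I are the same type" - this is TRUE because Noah is a knight and Kate is a knight.
- Kate (knight) says "Noah is a knight" - this is TRUE because Noah is a knight.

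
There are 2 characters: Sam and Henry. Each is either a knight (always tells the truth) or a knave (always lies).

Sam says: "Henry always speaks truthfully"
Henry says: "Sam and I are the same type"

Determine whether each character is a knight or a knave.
Sam is a knight.
Henry is a knight.

Verification:
- Sam (knight) says "Henry always speaks truthfully" - this is TRUE because Henry is a knight.
- Henry (knight) says "Sam and I are the same type" - this is TRUE because Henry is a knight and Sam is a knight.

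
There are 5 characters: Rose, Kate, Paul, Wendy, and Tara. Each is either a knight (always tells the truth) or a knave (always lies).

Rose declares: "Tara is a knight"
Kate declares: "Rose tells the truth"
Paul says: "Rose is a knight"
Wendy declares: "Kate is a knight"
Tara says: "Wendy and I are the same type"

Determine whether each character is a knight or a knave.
Rose is a knight.
Kate is a knight.
Paul is a knight.
Wendy is a knight.
Tara is a knight.

Verification:
- Rose (knight) says "Tara is a knight" - this is TRUE because Tara is a knight.
- Kate (knight) says "Rose tells the truth" - this is TRUE because Rose is a knight.
- Paul (knight) says "Rose is a knight" - this is TRUE because Rose is a knight.
- Wendy (knight) says "Kate is a knight" - this is TRUE because Kate is a knight.
- Tara (knight) says "Wendy and I are the same type" - this is TRUE because Tara is a knight and Wendy is a knight.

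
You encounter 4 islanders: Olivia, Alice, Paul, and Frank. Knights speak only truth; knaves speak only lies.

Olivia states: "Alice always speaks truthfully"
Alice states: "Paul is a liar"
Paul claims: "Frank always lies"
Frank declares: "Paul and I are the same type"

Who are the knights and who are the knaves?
Olivia is a knave.
Alice is a knave.
Paul is a knight.
Frank is a knave.

Verification:
- Olivia (knave) says "Alice always speaks truthfully" - this is FALSE (a lie) because Alice is a knave.
- Alice (knave) says "Paul is a liar" - this is FALSE (a lie) because Paul is a knight.
- Paul (knight) says "Frank always lies" - this is TRUE because Frank is a knave.
- Frank (knave) says "Paul and I are the same type" - this is FALSE (a lie) because Frank is a knave and Paul is a knight.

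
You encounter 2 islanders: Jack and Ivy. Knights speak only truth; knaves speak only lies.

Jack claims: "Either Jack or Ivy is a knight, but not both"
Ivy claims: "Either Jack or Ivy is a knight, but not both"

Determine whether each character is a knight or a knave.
Jack is a knave.
Ivy is a knave.

Verification:
- Jack (knave) says "Either Jack or Ivy is a knight, but not both" - this is FALSE (a lie) because Jack is a knave and Ivy is a knave.
- Ivy (knave) says "Either Jack or Ivy is a knight, but not both" - this is FALSE (a lie) because Jack is a knave and Ivy is a knave.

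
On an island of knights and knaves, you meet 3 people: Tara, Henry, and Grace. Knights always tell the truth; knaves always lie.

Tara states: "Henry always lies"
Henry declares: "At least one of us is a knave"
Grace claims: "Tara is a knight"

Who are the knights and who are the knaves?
Tara is a knave.
Henry is a knight.
Grace is a knave.

Verification:
- Tara (knave) says "Henry always lies" - this is FALSE (a lie) because Henry is a knight.
- Henry (knight) says "At least one of us is a knave" - this is TRUE because Tara and Grace are knaves.
- Grace (knave) says "Tara is a knight" - this is FALSE (a lie) because Tara is a knave.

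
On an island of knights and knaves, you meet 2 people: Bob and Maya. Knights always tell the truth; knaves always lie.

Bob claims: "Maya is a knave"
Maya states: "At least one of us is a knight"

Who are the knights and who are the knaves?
Bob is a knave.
Maya is a knight.

Verification:
- Bob (knave) says "Maya is a knave" - this is FALSE (a lie) because Maya is a knight.
- Maya (knight) says "At least one of us is a knight" - this is TRUE because Maya is a knight.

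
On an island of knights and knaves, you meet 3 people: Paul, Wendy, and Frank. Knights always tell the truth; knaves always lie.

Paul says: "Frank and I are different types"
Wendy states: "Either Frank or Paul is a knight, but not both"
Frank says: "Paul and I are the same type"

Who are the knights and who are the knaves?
Paul is a knight.
Wendy is a knight.
Frank is a knave.

Verification:
- Paul (knight) says "Frank and I are different types" - this is TRUE because Paul is a knight and Frank is a knave.
- Wendy (knight) says "Either Frank or Paul is a knight, but not both" - this is TRUE because Frank is a knave and Paul is a knight.
- Frank (knave) says "Paul and I are the same type" - this is FALSE (a lie) because Frank is a knave and Paul is a knight.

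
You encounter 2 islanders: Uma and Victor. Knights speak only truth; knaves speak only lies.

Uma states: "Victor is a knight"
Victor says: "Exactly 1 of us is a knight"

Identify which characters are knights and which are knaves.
Uma is a knave.
Victor is a knave.

Verification:
- Uma (knave) says "Victor is a knight" - this is FALSE (a lie) because Victor is a knave.
- Victor (knave) says "Exactly 1 of us is a knight" - this is FALSE (a lie) because there are 0 knights.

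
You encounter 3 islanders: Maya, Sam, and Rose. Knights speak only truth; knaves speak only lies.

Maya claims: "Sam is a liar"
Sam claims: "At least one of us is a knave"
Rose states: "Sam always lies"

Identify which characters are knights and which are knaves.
Maya is a knave.
Sam is a knight.
Rose is a knave.

Verification:
- Maya (knave) says "Sam is a liar" - this is FALSE (a lie) because Sam is a knight.
- Sam (knight) says "At least one of us is a knave" - this is TRUE because Maya and Rose are knaves.
- Rose (knave) says "Sam always lies" - this is FALSE (a lie) because Sam is a knight.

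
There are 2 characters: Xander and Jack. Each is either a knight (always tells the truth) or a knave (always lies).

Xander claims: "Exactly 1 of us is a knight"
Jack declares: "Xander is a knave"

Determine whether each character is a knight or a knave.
Xander is a knight.
Jack is a knave.

Verification:
- Xander (knight) says "Exactly 1 of us is a knight" - this is TRUE because there are 1 knights.
- Jack (knave) says "Xander is a knave" - this is FALSE (a lie) because Xander is a knight.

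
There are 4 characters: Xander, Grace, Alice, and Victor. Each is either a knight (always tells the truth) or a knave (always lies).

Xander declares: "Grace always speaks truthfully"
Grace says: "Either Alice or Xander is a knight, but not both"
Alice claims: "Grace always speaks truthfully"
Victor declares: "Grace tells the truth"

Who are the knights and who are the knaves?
Xander is a knave.
Grace is a knave.
Alice is a knave.
Victor is a knave.

Verification:
- Xander (knave) says "Grace always speaks truthfully" - this is FALSE (a lie) because Grace is a knave.
- Grace (knave) says "Either Alice or Xander is a knight, but not both" - this is FALSE (a lie) because Alice is a knave and Xander is a knave.
- Alice (knave) says "Grace always speaks truthfully" - this is FALSE (a lie) because Grace is a knave.
- Victor (knave) says "Grace tells the truth" - this is FALSE (a lie) because Grace is a knave.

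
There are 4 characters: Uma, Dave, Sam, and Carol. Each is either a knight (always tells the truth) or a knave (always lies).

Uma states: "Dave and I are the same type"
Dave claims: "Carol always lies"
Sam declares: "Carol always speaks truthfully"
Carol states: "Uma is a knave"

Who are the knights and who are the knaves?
Uma is a knight.
Dave is a knight.
Sam is a knave.
Carol is a knave.

Verification:
- Uma (knight) says "Dave and I are the same type" - this is TRUE because Uma is a knight and Dave is a knight.
- Dave (knight) says "Carol always lies" - this is TRUE because Carol is a knave.
- Sam (knave) says "Carol always speaks truthfully" - this is FALSE (a lie) because Carol is a knave.
- Carol (knave) says "Uma is a knave" - this is FALSE (a lie) because Uma is a knight.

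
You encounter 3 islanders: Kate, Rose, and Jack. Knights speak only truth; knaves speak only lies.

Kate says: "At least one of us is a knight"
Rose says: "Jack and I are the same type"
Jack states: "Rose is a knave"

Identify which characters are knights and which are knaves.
Kate is a knight.
Rose is a knave.
Jack is a knight.

Verification:
- Kate (knight) says "At least one of us is a knight" - this is TRUE because Kate and Jack are knights.
- Rose (knave) says "Jack and I are the same type" - this is FALSE (a lie) because Rose is a knave and Jack is a knight.
- Jack (knight) says "Rose is a knave" - this is TRUE because Rose is a knave.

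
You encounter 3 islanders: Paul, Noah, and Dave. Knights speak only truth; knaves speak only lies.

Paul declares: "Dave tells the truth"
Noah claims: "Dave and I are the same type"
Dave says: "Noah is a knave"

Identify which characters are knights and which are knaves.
Paul is a knight.
Noah is a knave.
Dave is a knight.

Verification:
- Paul (knight) says "Dave tells the truth" - this is TRUE because Dave is a knight.
- Noah (knave) says "Dave and I are the same type" - this is FALSE (a lie) because Noah is a knave and Dave is a knight.
- Dave (knight) says "Noah is a knave" - this is TRUE because Noah is a knave.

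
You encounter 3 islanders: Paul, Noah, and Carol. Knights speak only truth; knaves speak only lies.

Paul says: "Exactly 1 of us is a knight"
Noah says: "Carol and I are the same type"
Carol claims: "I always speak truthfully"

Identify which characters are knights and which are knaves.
Paul is a knave.
Noah is a knight.
Carol is a knight.

Verification:
- Paul (knave) says "Exactly 1 of us is a knight" - this is FALSE (a lie) because there are 2 knights.
- Noah (knight) says "Carol and I are the same type" - this is TRUE because Noah is a knight and Carol is a knight.
- Carol (knight) says "I always speak truthfully" - this is TRUE because Carol is a knight.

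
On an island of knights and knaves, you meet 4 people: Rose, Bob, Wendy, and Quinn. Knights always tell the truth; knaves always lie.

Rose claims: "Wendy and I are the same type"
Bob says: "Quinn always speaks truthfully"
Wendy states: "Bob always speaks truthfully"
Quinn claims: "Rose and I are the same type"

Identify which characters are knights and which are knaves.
Rose is a knight.
Bob is a knight.
Wendy is a knight.
Quinn is a knight.

Verification:
- Rose (knight) says "Wendy and I are the same type" - this is TRUE because Rose is a knight and Wendy is a knight.
- Bob (knight) says "Quinn always speaks truthfully" - this is TRUE because Quinn is a knight.
- Wendy (knight) says "Bob always speaks truthfully" - this is TRUE because Bob is a knight.
- Quinn (knight) says "Rose and I are the same type" - this is TRUE because Quinn is a knight and Rose is a knight.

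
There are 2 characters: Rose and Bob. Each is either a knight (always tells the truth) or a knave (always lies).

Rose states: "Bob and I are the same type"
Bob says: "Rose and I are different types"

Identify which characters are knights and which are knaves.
Rose is a knave.
Bob is a knight.

Verification:
- Rose (knave) says "Bob and I are the same type" - this is FALSE (a lie) because Rose is a knave and Bob is a knight.
- Bob (knight) says "Rose and I are different types" - this is TRUE because Bob is a knight and Rose is a knave.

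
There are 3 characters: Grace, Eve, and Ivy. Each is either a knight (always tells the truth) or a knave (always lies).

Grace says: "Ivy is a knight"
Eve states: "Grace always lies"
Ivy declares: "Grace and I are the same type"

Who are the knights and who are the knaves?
Grace is a knight.
Eve is a knave.
Ivy is a knight.

Verification:
- Grace (knight) says "Ivy is a knight" - this is TRUE because Ivy is a knight.
- Eve (knave) says "Grace always lies" - this is FALSE (a lie) because Grace is a knight.
- Ivy (knight) says "Grace and I are the same type" - this is TRUE because Ivy is a knight and Grace is a knight.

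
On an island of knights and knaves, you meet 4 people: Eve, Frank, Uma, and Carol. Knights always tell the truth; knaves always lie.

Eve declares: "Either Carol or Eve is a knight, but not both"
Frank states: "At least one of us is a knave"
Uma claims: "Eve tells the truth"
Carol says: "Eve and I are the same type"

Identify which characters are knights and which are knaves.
Eve is a knight.
Frank is a knight.
Uma is a knight.
Carol is a knave.

Verification:
- Eve (knight) says "Either Carol or Eve is a knight, but not both" - this is TRUE because Carol is a knave and Eve is a knight.
- Frank (knight) says "At least one of us is a knave" - this is TRUE because Carol is a knave.
- Uma (knight) says "Eve tells the truth" - this is TRUE because Eve is a knight.
- Carol (knave) says "Eve and I are the same type" - this is FALSE (a lie) because Carol is a knave and Eve is a knight.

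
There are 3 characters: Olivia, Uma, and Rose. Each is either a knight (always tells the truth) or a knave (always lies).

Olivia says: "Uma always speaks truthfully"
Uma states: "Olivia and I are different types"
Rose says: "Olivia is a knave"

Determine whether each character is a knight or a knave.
Olivia is a knave.
Uma is a knave.
Rose is a knight.

Verification:
- Olivia (knave) says "Uma always speaks truthfully" - this is FALSE (a lie) because Uma is a knave.
- Uma (knave) says "Olivia and I are different types" - this is FALSE (a lie) because Uma is a knave and Olivia is a knave.
- Rose (knight) says "Olivia is a knave" - this is TRUE because Olivia is a knave.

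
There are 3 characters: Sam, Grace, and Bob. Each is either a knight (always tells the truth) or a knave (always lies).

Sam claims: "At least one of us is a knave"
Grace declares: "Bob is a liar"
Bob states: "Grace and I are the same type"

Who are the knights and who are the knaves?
Sam is a knight.
Grace is a knight.
Bob is a knave.

Verification:
- Sam (knight) says "At least one of us is a knave" - this is TRUE because Bob is a knave.
- Grace (knight) says "Bob is a liar" - this is TRUE because Bob is a knave.
- Bob (knave) says "Grace and I are the same type" - this is FALSE (a lie) because Bob is a knave and Grace is a knight.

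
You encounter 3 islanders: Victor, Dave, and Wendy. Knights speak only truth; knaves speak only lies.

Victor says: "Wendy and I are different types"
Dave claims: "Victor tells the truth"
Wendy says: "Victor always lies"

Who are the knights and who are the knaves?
Victor is a knight.
Dave is a knight.
Wendy is a knave.

Verification:
- Victor (knight) says "Wendy and I are different types" - this is TRUE because Victor is a knight and Wendy is a knave.
- Dave (knight) says "Victor tells the truth" - this is TRUE because Victor is a knight.
- Wendy (knave) says "Victor always lies" - this is FALSE (a lie) because Victor is a knight.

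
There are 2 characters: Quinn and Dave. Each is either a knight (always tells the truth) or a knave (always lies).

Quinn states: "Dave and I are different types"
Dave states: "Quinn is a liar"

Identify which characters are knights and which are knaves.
Quinn is a knight.
Dave is a knave.

Verification:
- Quinn (knight) says "Dave and I are different types" - this is TRUE because Quinn is a knight and Dave is a knave.
- Dave (knave) says "Quinn is a liar" - this is FALSE (a lie) because Quinn is a knight.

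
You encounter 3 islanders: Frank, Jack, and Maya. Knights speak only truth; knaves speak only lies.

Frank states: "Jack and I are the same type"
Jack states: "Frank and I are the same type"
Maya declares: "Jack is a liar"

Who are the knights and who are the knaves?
Frank is a knight.
Jack is a knight.
Maya is a knave.

Verification:
- Frank (knight) says "Jack and I are the same type" - this is TRUE because Frank is a knight and Jack is a knight.
- Jack (knight) says "Frank and I are the same type" - this is TRUE because Jack is a knight and Frank is a knight.
- Maya (knave) says "Jack is a liar" - this is FALSE (a lie) because Jack is a knight.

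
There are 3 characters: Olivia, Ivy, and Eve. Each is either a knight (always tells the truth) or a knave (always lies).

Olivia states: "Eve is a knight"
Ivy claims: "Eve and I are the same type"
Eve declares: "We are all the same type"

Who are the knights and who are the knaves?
Olivia is a knight.
Ivy is a knight.
Eve is a knight.

Verification:
- Olivia (knight) says "Eve is a knight" - this is TRUE because Eve is a knight.
- Ivy (knight) says "Eve and I are the same type" - this is TRUE because Ivy is a knight and Eve is a knight.
- Eve (knight) says "We are all the same type" - this is TRUE because Olivia, Ivy, and Eve are knights.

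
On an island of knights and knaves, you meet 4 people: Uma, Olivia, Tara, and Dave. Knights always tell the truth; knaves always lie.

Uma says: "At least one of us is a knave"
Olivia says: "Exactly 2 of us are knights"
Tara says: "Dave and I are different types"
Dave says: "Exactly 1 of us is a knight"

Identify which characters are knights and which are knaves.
Uma is a knight.
Olivia is a knight.
Tara is a knave.
Dave is a knave.

Verification:
- Uma (knight) says "At least one of us is a knave" - this is TRUE because Tara and Dave are knaves.
- Olivia (knight) says "Exactly 2 of us are knights" - this is TRUE because there are 2 knights.
- Tara (knave) says "Dave and I are different types" - this is FALSE (a lie) because Tara is a knave and Dave is a knave.
- Dave (knave) says "Exactly 1 of us is a knight" - this is FALSE (a lie) because there are 2 knights.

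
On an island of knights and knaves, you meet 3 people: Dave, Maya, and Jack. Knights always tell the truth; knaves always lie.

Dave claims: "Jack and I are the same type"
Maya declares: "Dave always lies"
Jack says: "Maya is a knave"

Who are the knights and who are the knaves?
Dave is a knight.
Maya is a knave.
Jack is a knight.

Verification:
- Dave (knight) says "Jack and I are the same type" - this is TRUE because Dave is a knight and Jack is a knight.
- Maya (knave) says "Dave always lies" - this is FALSE (a lie) because Dave is a knight.
- Jack (knight) says "Maya is a knave" - this is TRUE because Maya is a knave.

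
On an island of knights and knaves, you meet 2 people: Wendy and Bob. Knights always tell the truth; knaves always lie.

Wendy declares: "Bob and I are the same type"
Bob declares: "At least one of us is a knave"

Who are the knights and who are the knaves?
Wendy is a knave.
Bob is a knight.

Verification:
- Wendy (knave) says "Bob and I are the same type" - this is FALSE (a lie) because Wendy is a knave and Bob is a knight.
- Bob (knight) says "At least one of us is a knave" - this is TRUE because Wendy is a knave.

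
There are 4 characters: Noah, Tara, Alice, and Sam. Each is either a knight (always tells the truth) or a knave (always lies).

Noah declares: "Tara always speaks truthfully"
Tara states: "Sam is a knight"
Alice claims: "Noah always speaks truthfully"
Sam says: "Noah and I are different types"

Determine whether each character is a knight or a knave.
Noah is a knave.
Tara is a knave.
Alice is a knave.
Sam is a knave.

Verification:
- Noah (knave) says "Tara always speaks truthfully" - this is FALSE (a lie) because Tara is a knave.
- Tara (knave) says "Sam is a knight" - this is FALSE (a lie) because Sam is a knave.
- Alice (knave) says "Noah always speaks truthfully" - this is FALSE (a lie) because Noah is a knave.
- Sam (knave) says "Noah and I are different types" - this is FALSE (a lie) because Sam is a knave and Noah is a knave.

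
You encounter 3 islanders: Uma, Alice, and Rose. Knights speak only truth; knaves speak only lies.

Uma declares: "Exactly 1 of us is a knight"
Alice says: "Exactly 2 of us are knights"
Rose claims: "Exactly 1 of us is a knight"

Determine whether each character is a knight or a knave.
Uma is a knave.
Alice is a knave.
Rose is a knave.

Verification:
- Uma (knave) says "Exactly 1 of us is a knight" - this is FALSE (a lie) because there are 0 knights.
- Alice (knave) says "Exactly 2 of us are knights" - this is FALSE (a lie) because there are 0 knights.
- Rose (knave) says "Exactly 1 of us is a knight" - this is FALSE (a lie) because there are 0 knights.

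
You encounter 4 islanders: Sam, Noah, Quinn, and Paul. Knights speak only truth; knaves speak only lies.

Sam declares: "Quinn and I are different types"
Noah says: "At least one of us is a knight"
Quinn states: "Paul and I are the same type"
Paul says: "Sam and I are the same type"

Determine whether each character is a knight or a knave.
Sam is a knight.
Noah is a knight.
Quinn is a knave.
Paul is a knight.

Verification:
- Sam (knight) says "Quinn and I are different types" - this is TRUE because Sam is a knight and Quinn is a knave.
- Noah (knight) says "At least one of us is a knight" - this is TRUE because Sam, Noah, and Paul are knights.
- Quinn (knave) says "Paul and I are the same type" - this is FALSE (a lie) because Quinn is a knave and Paul is a knight.
- Paul (knight) says "Sam and I are the same type" - this is TRUE because Paul is a knight and Sam is a knight.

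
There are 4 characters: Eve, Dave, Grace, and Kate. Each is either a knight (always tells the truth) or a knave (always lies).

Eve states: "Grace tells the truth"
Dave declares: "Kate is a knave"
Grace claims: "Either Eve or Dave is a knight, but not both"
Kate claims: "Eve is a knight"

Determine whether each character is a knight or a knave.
Eve is a knight.
Dave is a knave.
Grace is a knight.
Kate is a knight.

Verification:
- Eve (knight) says "Grace tells the truth" - this is TRUE because Grace is a knight.
- Dave (knave) says "Kate is a knave" - this is FALSE (a lie) because Kate is a knight.
- Grace (knight) says "Either Eve or Dave is a knight, but not both" - this is TRUE because Eve is a knight and Dave is a knave.
- Kate (knight) says "Eve is a knight" - this is TRUE because Eve is a knight.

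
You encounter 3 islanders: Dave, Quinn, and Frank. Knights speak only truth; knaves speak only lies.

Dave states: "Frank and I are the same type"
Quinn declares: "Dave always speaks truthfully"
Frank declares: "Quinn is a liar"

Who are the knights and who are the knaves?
Dave is a knave.
Quinn is a knave.
Frank is a knight.

Verification:
- Dave (knave) says "Frank and I are the same type" - this is FALSE (a lie) because Dave is a knave and Frank is a knight.
- Quinn (knave) says "Dave always speaks truthfully" - this is FALSE (a lie) because Dave is a knave.
- Frank (knight) says "Quinn is a liar" - this is TRUE because Quinn is a knave.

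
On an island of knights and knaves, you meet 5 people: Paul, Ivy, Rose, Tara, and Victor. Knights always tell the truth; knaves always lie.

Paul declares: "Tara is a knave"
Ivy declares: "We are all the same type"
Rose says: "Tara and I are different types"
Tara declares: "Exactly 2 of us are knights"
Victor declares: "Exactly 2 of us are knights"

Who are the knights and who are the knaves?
Paul is a knight.
Ivy is a knave.
Rose is a knave.
Tara is a knave.
Victor is a knave.

Verification:
- Paul (knight) says "Tara is a knave" - this is TRUE because Tara is a knave.
- Ivy (knave) says "We are all the same type" - this is FALSE (a lie) because Paul is a knight and Ivy, Rose, Tara, and Victor are knaves.
- Rose (knave) says "Tara and I are different types" - this is FALSE (a lie) because Rose is a knave and Tara is a knave.
- Tara (knave) says "Exactly 2 of us are knights" - this is FALSE (a lie) because there are 1 knights.
- Victor (knave) says "Exactly 2 of us are knights" - this is FALSE (a lie) because there are 1 knights.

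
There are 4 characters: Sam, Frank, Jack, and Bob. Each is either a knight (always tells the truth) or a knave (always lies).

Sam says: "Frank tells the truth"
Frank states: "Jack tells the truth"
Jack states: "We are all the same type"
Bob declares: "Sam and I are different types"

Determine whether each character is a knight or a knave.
Sam is a knave.
Frank is a knave.
Jack is a knave.
Bob is a knight.

Verification:
- Sam (knave) says "Frank tells the truth" - this is FALSE (a lie) because Frank is a knave.
- Frank (knave) says "Jack tells the truth" - this is FALSE (a lie) because Jack is a knave.
- Jack (knave) says "We are all the same type" - this is FALSE (a lie) because Bob is a knight and Sam, Frank, and Jack are knaves.
- Bob (knight) says "Sam and I are different types" - this is TRUE because Bob is a knight and Sam is a knave.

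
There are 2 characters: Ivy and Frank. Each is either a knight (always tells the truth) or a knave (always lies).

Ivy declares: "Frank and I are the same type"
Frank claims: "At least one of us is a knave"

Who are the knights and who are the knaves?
Ivy is a knave.
Frank is a knight.

Verification:
- Ivy (knave) says "Frank and I are the same type" - this is FALSE (a lie) because Ivy is a knave and Frank is a knight.
- Frank (knight) says "At least one of us is a knave" - this is TRUE because Ivy is a knave.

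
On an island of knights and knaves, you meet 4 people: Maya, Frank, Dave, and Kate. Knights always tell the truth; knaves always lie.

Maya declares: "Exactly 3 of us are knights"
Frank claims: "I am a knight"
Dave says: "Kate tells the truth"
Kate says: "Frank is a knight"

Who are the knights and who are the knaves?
Maya is a knave.
Frank is a knave.
Dave is a knave.
Kate is a knave.

Verification:
- Maya (knave) says "Exactly 3 of us are knights" - this is FALSE (a lie) because there are 0 knights.
- Frank (knave) says "I am a knight" - this is FALSE (a lie) because Frank is a knave.
- Dave (knave) says "Kate tells the truth" - this is FALSE (a lie) because Kate is a knave.
- Kate (knave) says "Frank is a knight" - this is FALSE (a lie) because Frank is a knave.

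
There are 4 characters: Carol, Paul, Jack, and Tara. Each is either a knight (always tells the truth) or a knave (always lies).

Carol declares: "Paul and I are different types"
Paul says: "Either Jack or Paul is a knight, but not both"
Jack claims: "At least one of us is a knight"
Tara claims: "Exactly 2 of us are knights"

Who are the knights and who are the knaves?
Carol is a knave.
Paul is a knave.
Jack is a knave.
Tara is a knave.

Verification:
- Carol (knave) says "Paul and I are different types" - this is FALSE (a lie) because Carol is a knave and Paul is a knave.
- Paul (knave) says "Either Jack or Paul is a knight, but not both" - this is FALSE (a lie) because Jack is a knave and Paul is a knave.
- Jack (knave) says "At least one of us is a knight" - this is FALSE (a lie) because no one is a knight.
- Tara (knave) says "Exactly 2 of us are knights" - this is FALSE (a lie) because there are 0 knights.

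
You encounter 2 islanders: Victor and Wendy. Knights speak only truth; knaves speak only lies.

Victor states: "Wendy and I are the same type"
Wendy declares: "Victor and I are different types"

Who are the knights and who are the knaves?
Victor is a knave.
Wendy is a knight.

Verification:
- Victor (knave) says "Wendy and I are the same type" - this is FALSE (a lie) because Victor is a knave and Wendy is a knight.
- Wendy (knight) says "Victor and I are different types" - this is TRUE because Wendy is a knight and Victor is a knave.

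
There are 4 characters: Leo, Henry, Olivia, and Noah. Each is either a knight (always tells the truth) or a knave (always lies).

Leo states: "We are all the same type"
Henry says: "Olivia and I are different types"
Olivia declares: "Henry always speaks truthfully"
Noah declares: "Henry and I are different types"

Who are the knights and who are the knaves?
Leo is a knave.
Henry is a knave.
Olivia is a knave.
Noah is a knight.

Verification:
- Leo (knave) says "We are all the same type" - this is FALSE (a lie) because Noah is a knight and Leo, Henry, and Olivia are knaves.
- Henry (knave) says "Olivia and I are different types" - this is FALSE (a lie) because Henry is a knave and Olivia is a knave.
- Olivia (knave) says "Henry always speaks truthfully" - this is FALSE (a lie) because Henry is a knave.
- Noah (knight) says "Henry and I are different types" - this is TRUE because Noah is a knight and Henry is a knave.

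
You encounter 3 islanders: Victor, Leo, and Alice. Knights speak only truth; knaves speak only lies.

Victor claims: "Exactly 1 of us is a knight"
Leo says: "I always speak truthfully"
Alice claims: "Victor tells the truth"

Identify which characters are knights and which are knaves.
Victor is a knave.
Leo is a knave.
Alice is a knave.

Verification:
- Victor (knave) says "Exactly 1 of us is a knight" - this is FALSE (a lie) because there are 0 knights.
- Leo (knave) says "I always speak truthfully" - this is FALSE (a lie) because Leo is a knave.
- Alice (knave) says "Victor tells the truth" - this is FALSE (a lie) because Victor is a knave.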